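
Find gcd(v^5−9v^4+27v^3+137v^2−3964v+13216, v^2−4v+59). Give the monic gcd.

v^2−4v+59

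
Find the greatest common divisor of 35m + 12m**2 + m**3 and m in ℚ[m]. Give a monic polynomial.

Euclidean algorithm in ℚ[m]:
  m**3 + 12m**2 + 35m = (m**2 + 12m + 35)(m) + (0)
The last nonzero remainder m is already monic.

m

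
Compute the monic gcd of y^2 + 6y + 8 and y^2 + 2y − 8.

y + 4

By polynomial division,
  y^2 + 6y + 8 = (y^2 + 2y − 8) + (4y + 16)
  y^2 + 2y − 8 = ((1/4)y − 1/2)(4y + 16) + (0)
Last nonzero remainder: 4y + 16. Dividing through by 4 gives the monic gcd y + 4.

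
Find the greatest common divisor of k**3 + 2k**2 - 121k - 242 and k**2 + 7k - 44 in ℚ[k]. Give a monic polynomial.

Euclidean algorithm in ℚ[k]:
  k**3 + 2k**2 - 121k - 242 = (k - 5)(k**2 + 7k - 44) + (-42k - 462)
  k**2 + 7k - 44 = (-(1/42)k + 2/21)(-42k - 462) + (0)
Last nonzero remainder: -42k - 462. Dividing through by -42 gives the monic gcd k + 11.

k + 11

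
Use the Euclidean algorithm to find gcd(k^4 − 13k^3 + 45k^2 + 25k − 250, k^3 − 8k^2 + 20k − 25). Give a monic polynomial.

k − 5

Repeated division with remainder:
  k^4 − 13k^3 + 45k^2 + 25k − 250 = (k − 5)(k^3 − 8k^2 + 20k − 25) + (−15k^2 + 150k − 375)
  k^3 − 8k^2 + 20k − 25 = (−(1/15)k − 2/15)(−15k^2 + 150k − 375) + (15k − 75)
  −15k^2 + 150k − 375 = (−k + 5)(15k − 75) + (0)
Last nonzero remainder: 15k − 75. Dividing through by 15 gives the monic gcd k − 5.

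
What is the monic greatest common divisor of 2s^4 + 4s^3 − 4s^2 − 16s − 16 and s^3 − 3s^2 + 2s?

Euclidean algorithm in ℚ[s]:
  2s^4 + 4s^3 − 4s^2 − 16s − 16 = (2s + 10)(s^3 − 3s^2 + 2s) + (22s^2 − 36s − 16)
  s^3 − 3s^2 + 2s = ((1/22)s − 15/242)(22s^2 − 36s − 16) + ((60/121)s − 120/121)
  22s^2 − 36s − 16 = ((1331/30)s + 242/15)((60/121)s − 120/121) + (0)
Last nonzero remainder: (60/121)s − 120/121. Dividing through by 60/121 gives the monic gcd s − 2.

s − 2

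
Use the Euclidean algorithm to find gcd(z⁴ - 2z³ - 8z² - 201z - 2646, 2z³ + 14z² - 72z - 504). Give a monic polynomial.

z + 6

Apply the Euclidean algorithm:
  z⁴ - 2z³ - 8z² - 201z - 2646 = ((1/2)z - 9/2)(2z³ + 14z² - 72z - 504) + (91z² - 273z - 4914)
  2z³ + 14z² - 72z - 504 = ((2/91)z + 20/91)(91z² - 273z - 4914) + (96z + 576)
  91z² - 273z - 4914 = ((91/96)z - 273/32)(96z + 576) + (0)
Last nonzero remainder: 96z + 576. Dividing through by 96 gives the monic gcd z + 6.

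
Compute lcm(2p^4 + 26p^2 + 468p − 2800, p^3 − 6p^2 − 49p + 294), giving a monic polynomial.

Apply the Euclidean algorithm:
  2p^4 + 26p^2 + 468p − 2800 = (2p + 12)(p^3 − 6p^2 − 49p + 294) + (196p^2 + 468p − 6328)
  p^3 − 6p^2 − 49p + 294 = ((1/196)p − 411/9604)(196p^2 + 468p − 6328) + ((7956/2401)p + 7956/343)
  196p^2 + 468p − 6328 = ((117649/1989)p − 542626/1989)((7956/2401)p + 7956/343) + (0)
Last nonzero remainder: (7956/2401)p + 7956/343. Dividing through by 7956/2401 gives the monic gcd p + 7.
Then lcm(f, g) = f·g / gcd(f, g); expanding and making the result monic gives the answer.

p^6 − 13p^5 + 55p^4 + 65p^3 − 3896p^2 + 28028p − 58800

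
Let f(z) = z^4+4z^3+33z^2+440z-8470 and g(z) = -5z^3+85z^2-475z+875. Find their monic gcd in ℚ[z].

z-7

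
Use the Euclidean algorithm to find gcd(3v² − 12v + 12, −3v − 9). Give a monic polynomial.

1

Apply the Euclidean algorithm:
  3v² − 12v + 12 = (−v + 7)(−3v − 9) + (75)
  −3v − 9 = (−(1/25)v − 3/25)(75) + (0)
The last nonzero remainder is the constant 75, so the polynomials are coprime and gcd = 1.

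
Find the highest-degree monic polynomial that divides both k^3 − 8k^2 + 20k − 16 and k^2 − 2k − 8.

Euclidean algorithm in ℚ[k]:
  k^3 − 8k^2 + 20k − 16 = (k − 6)(k^2 − 2k − 8) + (16k − 64)
  k^2 − 2k − 8 = ((1/16)k + 1/8)(16k − 64) + (0)
Last nonzero remainder: 16k − 64. Dividing through by 16 gives the monic gcd k − 4.

k − 4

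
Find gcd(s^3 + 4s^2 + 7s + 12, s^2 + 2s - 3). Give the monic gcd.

Apply the Euclidean algorithm:
  s^3 + 4s^2 + 7s + 12 = (s + 2)(s^2 + 2s - 3) + (6s + 18)
  s^2 + 2s - 3 = ((1/6)s - 1/6)(6s + 18) + (0)
Last nonzero remainder: 6s + 18. Dividing through by 6 gives the monic gcd s + 3.

s + 3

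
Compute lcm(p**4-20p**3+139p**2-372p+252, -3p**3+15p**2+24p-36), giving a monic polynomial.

Repeated division with remainder:
  p**4-20p**3+139p**2-372p+252 = (-(1/3)p+5)(-3p**3+15p**2+24p-36) + (72p**2-504p+432)
  -3p**3+15p**2+24p-36 = (-(1/24)p-1/12)(72p**2-504p+432) + (0)
Last nonzero remainder: 72p**2-504p+432. Dividing through by 72 gives the monic gcd p**2-7p+6.
Then lcm(f, g) = f·g / gcd(f, g); expanding and making the result monic gives the answer.

p**5-18p**4+99p**3-94p**2-492p+504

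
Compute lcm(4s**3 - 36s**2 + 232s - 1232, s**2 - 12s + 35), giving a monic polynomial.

Apply the Euclidean algorithm:
  4s**3 - 36s**2 + 232s - 1232 = (4s + 12)(s**2 - 12s + 35) + (236s - 1652)
  s**2 - 12s + 35 = ((1/236)s - 5/236)(236s - 1652) + (0)
Last nonzero remainder: 236s - 1652. Dividing through by 236 gives the monic gcd s - 7.
Then lcm(f, g) = f·g / gcd(f, g); expanding and making the result monic gives the answer.

s**4 - 14s**3 + 103s**2 - 598s + 1540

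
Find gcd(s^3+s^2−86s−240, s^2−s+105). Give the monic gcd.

By polynomial division,
  s^3+s^2−86s−240 = (s+2)(s^2−s+105) + (−189s−450)
  s^2−s+105 = (−(1/189)s+71/3969)(−189s−450) + (49855/441)
  −189s−450 = (−(83349/49855)s−39690/9971)(49855/441) + (0)
The last nonzero remainder is the constant 49855/441, so the polynomials are coprime and gcd = 1.

1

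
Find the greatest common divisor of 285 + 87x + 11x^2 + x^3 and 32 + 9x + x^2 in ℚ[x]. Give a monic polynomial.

1

Repeated division with remainder:
  x^3 + 11x^2 + 87x + 285 = (x + 2)(x^2 + 9x + 32) + (37x + 221)
  x^2 + 9x + 32 = ((1/37)x + 112/1369)(37x + 221) + (19056/1369)
  37x + 221 = ((50653/19056)x + 302549/19056)(19056/1369) + (0)
The last nonzero remainder is the constant 19056/1369, so the polynomials are coprime and gcd = 1.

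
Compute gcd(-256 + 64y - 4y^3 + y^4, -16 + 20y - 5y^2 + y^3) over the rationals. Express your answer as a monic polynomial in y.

16 - 4y + y^2

Apply the Euclidean algorithm:
  y^4 - 4y^3 + 64y - 256 = (y + 1)(y^3 - 5y^2 + 20y - 16) + (-15y^2 + 60y - 240)
  y^3 - 5y^2 + 20y - 16 = (-(1/15)y + 1/15)(-15y^2 + 60y - 240) + (0)
Last nonzero remainder: -15y^2 + 60y - 240. Dividing through by -15 gives the monic gcd y^2 - 4y + 16.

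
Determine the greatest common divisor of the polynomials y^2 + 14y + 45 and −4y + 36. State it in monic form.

Euclidean algorithm in ℚ[y]:
  y^2 + 14y + 45 = (−(1/4)y − 23/4)(−4y + 36) + (252)
  −4y + 36 = (−(1/63)y + 1/7)(252) + (0)
The last nonzero remainder is the constant 252, so the polynomials are coprime and gcd = 1.

1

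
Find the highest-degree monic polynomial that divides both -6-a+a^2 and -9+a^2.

Euclidean algorithm in ℚ[a]:
  a^2-a-6 = (a^2-9) + (-a+3)
  a^2-9 = (-a-3)(-a+3) + (0)
Last nonzero remainder: -a+3. Dividing through by -1 gives the monic gcd a-3.

-3+a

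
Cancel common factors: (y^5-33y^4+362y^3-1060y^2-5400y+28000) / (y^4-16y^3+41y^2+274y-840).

(y^2-20y+100)/(y-3)

Repeated division with remainder:
  y^5-33y^4+362y^3-1060y^2-5400y+28000 = (y-17)(y^4-16y^3+41y^2+274y-840) + (49y^3-637y^2+98y+13720)
  y^4-16y^3+41y^2+274y-840 = ((1/49)y-3/49)(49y^3-637y^2+98y+13720) + (0)
Last nonzero remainder: 49y^3-637y^2+98y+13720. Dividing through by 49 gives the monic gcd y^3-13y^2+2y+280.
Cancel y^3-13y^2+2y+280 from numerator and denominator to get the reduced form.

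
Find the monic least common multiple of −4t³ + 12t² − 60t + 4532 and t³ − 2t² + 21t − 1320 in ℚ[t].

Apply the Euclidean algorithm:
  −4t³ + 12t² − 60t + 4532 = (−4)(t³ − 2t² + 21t − 1320) + (4t² + 24t − 748)
  t³ − 2t² + 21t − 1320 = ((1/4)t − 2)(4t² + 24t − 748) + (256t − 2816)
  4t² + 24t − 748 = ((1/64)t + 17/64)(256t − 2816) + (0)
Last nonzero remainder: 256t − 2816. Dividing through by 256 gives the monic gcd t − 11.
Then lcm(f, g) = f·g / gcd(f, g); expanding and making the result monic gives the answer.

t⁵ + 6t⁴ + 108t³ − 1358t² − 8397t − 135960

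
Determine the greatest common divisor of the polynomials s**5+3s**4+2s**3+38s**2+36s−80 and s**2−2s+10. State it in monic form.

s**2−2s+10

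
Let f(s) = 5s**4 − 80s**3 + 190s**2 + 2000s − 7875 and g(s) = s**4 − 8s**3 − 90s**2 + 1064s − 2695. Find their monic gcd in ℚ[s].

Euclidean algorithm in ℚ[s]:
  5s**4 − 80s**3 + 190s**2 + 2000s − 7875 = (5)(s**4 − 8s**3 − 90s**2 + 1064s − 2695) + (−40s**3 + 640s**2 − 3320s + 5600)
  s**4 − 8s**3 − 90s**2 + 1064s − 2695 = (−(1/40)s − 1/5)(−40s**3 + 640s**2 − 3320s + 5600) + (−45s**2 + 540s − 1575)
  −40s**3 + 640s**2 − 3320s + 5600 = ((8/9)s − 32/9)(−45s**2 + 540s − 1575) + (0)
Last nonzero remainder: −45s**2 + 540s − 1575. Dividing through by −45 gives the monic gcd s**2 − 12s + 35.

s**2 − 12s + 35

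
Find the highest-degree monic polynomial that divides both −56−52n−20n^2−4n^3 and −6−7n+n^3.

2+n

By polynomial division,
  −4n^3−20n^2−52n−56 = (−4)(n^3−7n−6) + (−20n^2−80n−80)
  n^3−7n−6 = (−(1/20)n+1/5)(−20n^2−80n−80) + (5n+10)
  −20n^2−80n−80 = (−4n−8)(5n+10) + (0)
Last nonzero remainder: 5n+10. Dividing through by 5 gives the monic gcd n+2.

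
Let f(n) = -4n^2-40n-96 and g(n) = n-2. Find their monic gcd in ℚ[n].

By polynomial division,
  -4n^2-40n-96 = (-4n-48)(n-2) + (-192)
  n-2 = (-(1/192)n+1/96)(-192) + (0)
The last nonzero remainder is the constant -192, so the polynomials are coprime and gcd = 1.

1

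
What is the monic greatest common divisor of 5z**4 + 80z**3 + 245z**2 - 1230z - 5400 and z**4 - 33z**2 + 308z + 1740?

Apply the Euclidean algorithm:
  5z**4 + 80z**3 + 245z**2 - 1230z - 5400 = (5)(z**4 - 33z**2 + 308z + 1740) + (80z**3 + 410z**2 - 2770z - 14100)
  z**4 - 33z**2 + 308z + 1740 = ((1/80)z - 41/640)(80z**3 + 410z**2 - 2770z - 14100) + ((1785/64)z**2 + (19635/64)z + 26775/32)
  80z**3 + 410z**2 - 2770z - 14100 = ((1024/357)z - 6016/357)((1785/64)z**2 + (19635/64)z + 26775/32) + (0)
Last nonzero remainder: (1785/64)z**2 + (19635/64)z + 26775/32. Dividing through by 1785/64 gives the monic gcd z**2 + 11z + 30.

z**2 + 11z + 30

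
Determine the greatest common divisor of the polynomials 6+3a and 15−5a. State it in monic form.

1

Repeated division with remainder:
  3a+6 = (−3/5)(−5a+15) + (15)
  −5a+15 = (−(1/3)a+1)(15) + (0)
The last nonzero remainder is the constant 15, so the polynomials are coprime and gcd = 1.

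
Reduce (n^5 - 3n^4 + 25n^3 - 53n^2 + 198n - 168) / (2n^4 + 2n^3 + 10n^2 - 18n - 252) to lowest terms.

Euclidean algorithm in ℚ[n]:
  n^5 - 3n^4 + 25n^3 - 53n^2 + 198n - 168 = ((1/2)n - 2)(2n^4 + 2n^3 + 10n^2 - 18n - 252) + (24n^3 - 24n^2 + 288n - 672)
  2n^4 + 2n^3 + 10n^2 - 18n - 252 = ((1/12)n + 1/6)(24n^3 - 24n^2 + 288n - 672) + (-10n^2 - 10n - 140)
  24n^3 - 24n^2 + 288n - 672 = (-(12/5)n + 24/5)(-10n^2 - 10n - 140) + (0)
Last nonzero remainder: -10n^2 - 10n - 140. Dividing through by -10 gives the monic gcd n^2 + n + 14.
Cancel n^2 + n + 14 from numerator and denominator to get the reduced form.

(n^3 - 4n^2 + 15n - 12)/(2n^2 - 18)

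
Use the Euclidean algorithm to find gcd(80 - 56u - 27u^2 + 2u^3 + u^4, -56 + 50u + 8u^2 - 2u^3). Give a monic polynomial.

By polynomial division,
  u^4 + 2u^3 - 27u^2 - 56u + 80 = (-(1/2)u - 3)(-2u^3 + 8u^2 + 50u - 56) + (22u^2 + 66u - 88)
  -2u^3 + 8u^2 + 50u - 56 = (-(1/11)u + 7/11)(22u^2 + 66u - 88) + (0)
Last nonzero remainder: 22u^2 + 66u - 88. Dividing through by 22 gives the monic gcd u^2 + 3u - 4.

-4 + 3u + u^2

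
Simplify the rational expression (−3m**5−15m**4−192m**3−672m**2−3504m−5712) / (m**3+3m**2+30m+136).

Repeated division with remainder:
  −3m**5−15m**4−192m**3−672m**2−3504m−5712 = (−3m**2−6m−84)(m**3+3m**2+30m+136) + (168m**2−168m+5712)
  m**3+3m**2+30m+136 = ((1/168)m+1/42)(168m**2−168m+5712) + (0)
Last nonzero remainder: 168m**2−168m+5712. Dividing through by 168 gives the monic gcd m**2−m+34.
Cancel m**2−m+34 from numerator and denominator to get the reduced form.

(−3m**3−18m**2−108m−168)/(m+4)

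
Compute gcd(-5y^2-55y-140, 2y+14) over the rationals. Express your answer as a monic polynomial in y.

Euclidean algorithm in ℚ[y]:
  -5y^2-55y-140 = (-(5/2)y-10)(2y+14) + (0)
Last nonzero remainder: 2y+14. Dividing through by 2 gives the monic gcd y+7.

y+7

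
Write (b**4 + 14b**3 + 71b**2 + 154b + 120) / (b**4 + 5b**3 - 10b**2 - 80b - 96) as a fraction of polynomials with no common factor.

(b + 5)/(b - 4)

By polynomial division,
  b**4 + 14b**3 + 71b**2 + 154b + 120 = (b**4 + 5b**3 - 10b**2 - 80b - 96) + (9b**3 + 81b**2 + 234b + 216)
  b**4 + 5b**3 - 10b**2 - 80b - 96 = ((1/9)b - 4/9)(9b**3 + 81b**2 + 234b + 216) + (0)
Last nonzero remainder: 9b**3 + 81b**2 + 234b + 216. Dividing through by 9 gives the monic gcd b**3 + 9b**2 + 26b + 24.
Cancel b**3 + 9b**2 + 26b + 24 from numerator and denominator to get the reduced form.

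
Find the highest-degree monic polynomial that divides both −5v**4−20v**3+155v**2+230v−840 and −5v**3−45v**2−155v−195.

Repeated division with remainder:
  −5v**4−20v**3+155v**2+230v−840 = (v−5)(−5v**3−45v**2−155v−195) + (85v**2−350v−1815)
  −5v**3−45v**2−155v−195 = (−(1/17)v−223/289)(85v**2−350v−1815) + (−(153700/289)v−461100/289)
  85v**2−350v−1815 = (−(4913/30740)v+34969/30740)(−(153700/289)v−461100/289) + (0)
Last nonzero remainder: −(153700/289)v−461100/289. Dividing through by −153700/289 gives the monic gcd v+3.

v+3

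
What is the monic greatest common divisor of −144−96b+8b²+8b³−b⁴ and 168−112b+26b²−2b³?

−6+b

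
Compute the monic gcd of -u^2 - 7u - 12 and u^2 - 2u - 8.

1

Apply the Euclidean algorithm:
  -u^2 - 7u - 12 = (-1)(u^2 - 2u - 8) + (-9u - 20)
  u^2 - 2u - 8 = (-(1/9)u + 38/81)(-9u - 20) + (112/81)
  -9u - 20 = (-(729/112)u - 405/28)(112/81) + (0)
The last nonzero remainder is the constant 112/81, so the polynomials are coprime and gcd = 1.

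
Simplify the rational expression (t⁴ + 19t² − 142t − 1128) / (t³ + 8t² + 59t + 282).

(t² − 2t − 24)/(t + 6)

Repeated division with remainder:
  t⁴ + 19t² − 142t − 1128 = (t − 8)(t³ + 8t² + 59t + 282) + (24t² + 48t + 1128)
  t³ + 8t² + 59t + 282 = ((1/24)t + 1/4)(24t² + 48t + 1128) + (0)
Last nonzero remainder: 24t² + 48t + 1128. Dividing through by 24 gives the monic gcd t² + 2t + 47.
Cancel t² + 2t + 47 from numerator and denominator to get the reduced form.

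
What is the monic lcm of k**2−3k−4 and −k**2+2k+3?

k**3−6k**2+5k+12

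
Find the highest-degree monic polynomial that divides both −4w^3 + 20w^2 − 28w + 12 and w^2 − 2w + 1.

w^2 − 2w + 1

Repeated division with remainder:
  −4w^3 + 20w^2 − 28w + 12 = (−4w + 12)(w^2 − 2w + 1) + (0)
The last nonzero remainder w^2 − 2w + 1 is already monic.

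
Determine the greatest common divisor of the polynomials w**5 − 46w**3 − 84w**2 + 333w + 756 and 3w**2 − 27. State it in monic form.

By polynomial division,
  w**5 − 46w**3 − 84w**2 + 333w + 756 = ((1/3)w**3 − (37/3)w − 28)(3w**2 − 27) + (0)
Last nonzero remainder: 3w**2 − 27. Dividing through by 3 gives the monic gcd w**2 − 9.

w**2 − 9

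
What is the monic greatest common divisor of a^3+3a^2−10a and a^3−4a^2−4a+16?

a−2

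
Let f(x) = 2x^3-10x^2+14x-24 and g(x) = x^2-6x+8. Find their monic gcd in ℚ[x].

By polynomial division,
  2x^3-10x^2+14x-24 = (2x+2)(x^2-6x+8) + (10x-40)
  x^2-6x+8 = ((1/10)x-1/5)(10x-40) + (0)
Last nonzero remainder: 10x-40. Dividing through by 10 gives the monic gcd x-4.

x-4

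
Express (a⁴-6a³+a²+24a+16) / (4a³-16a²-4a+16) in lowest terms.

Euclidean algorithm in ℚ[a]:
  a⁴-6a³+a²+24a+16 = ((1/4)a-1/2)(4a³-16a²-4a+16) + (-6a²+18a+24)
  4a³-16a²-4a+16 = (-(2/3)a+2/3)(-6a²+18a+24) + (0)
Last nonzero remainder: -6a²+18a+24. Dividing through by -6 gives the monic gcd a²-3a-4.
Cancel a²-3a-4 from numerator and denominator to get the reduced form.

(a²-3a-4)/(4a-4)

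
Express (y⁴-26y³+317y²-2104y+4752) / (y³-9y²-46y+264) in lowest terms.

Euclidean algorithm in ℚ[y]:
  y⁴-26y³+317y²-2104y+4752 = (y-17)(y³-9y²-46y+264) + (210y²-3150y+9240)
  y³-9y²-46y+264 = ((1/210)y+1/35)(210y²-3150y+9240) + (0)
Last nonzero remainder: 210y²-3150y+9240. Dividing through by 210 gives the monic gcd y²-15y+44.
Cancel y²-15y+44 from numerator and denominator to get the reduced form.

(y²-11y+108)/(y+6)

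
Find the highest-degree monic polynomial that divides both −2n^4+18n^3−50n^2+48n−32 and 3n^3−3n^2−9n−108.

n−4

By polynomial division,
  −2n^4+18n^3−50n^2+48n−32 = (−(2/3)n+16/3)(3n^3−3n^2−9n−108) + (−40n^2+24n+544)
  3n^3−3n^2−9n−108 = (−(3/40)n+3/100)(−40n^2+24n+544) + ((777/25)n−3108/25)
  −40n^2+24n+544 = (−(1000/777)n−3400/777)((777/25)n−3108/25) + (0)
Last nonzero remainder: (777/25)n−3108/25. Dividing through by 777/25 gives the monic gcd n−4.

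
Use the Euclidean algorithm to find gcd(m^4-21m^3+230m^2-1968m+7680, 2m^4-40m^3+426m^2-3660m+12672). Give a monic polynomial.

m^2-3m+96

Repeated division with remainder:
  m^4-21m^3+230m^2-1968m+7680 = (1/2)(2m^4-40m^3+426m^2-3660m+12672) + (-m^3+17m^2-138m+1344)
  2m^4-40m^3+426m^2-3660m+12672 = (-2m+6)(-m^3+17m^2-138m+1344) + (48m^2-144m+4608)
  -m^3+17m^2-138m+1344 = (-(1/48)m+7/24)(48m^2-144m+4608) + (0)
Last nonzero remainder: 48m^2-144m+4608. Dividing through by 48 gives the monic gcd m^2-3m+96.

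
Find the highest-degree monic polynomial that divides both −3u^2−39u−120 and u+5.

u+5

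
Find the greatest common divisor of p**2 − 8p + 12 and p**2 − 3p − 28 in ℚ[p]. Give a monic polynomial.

1

By polynomial division,
  p**2 − 8p + 12 = (p**2 − 3p − 28) + (−5p + 40)
  p**2 − 3p − 28 = (−(1/5)p − 1)(−5p + 40) + (12)
  −5p + 40 = (−(5/12)p + 10/3)(12) + (0)
The last nonzero remainder is the constant 12, so the polynomials are coprime and gcd = 1.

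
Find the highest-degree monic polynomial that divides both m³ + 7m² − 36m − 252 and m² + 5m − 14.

m + 7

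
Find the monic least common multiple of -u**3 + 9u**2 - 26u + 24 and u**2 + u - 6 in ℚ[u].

Euclidean algorithm in ℚ[u]:
  -u**3 + 9u**2 - 26u + 24 = (-u + 10)(u**2 + u - 6) + (-42u + 84)
  u**2 + u - 6 = (-(1/42)u - 1/14)(-42u + 84) + (0)
Last nonzero remainder: -42u + 84. Dividing through by -42 gives the monic gcd u - 2.
Then lcm(f, g) = f·g / gcd(f, g); expanding and making the result monic gives the answer.

u**4 - 6u**3 - u**2 + 54u - 72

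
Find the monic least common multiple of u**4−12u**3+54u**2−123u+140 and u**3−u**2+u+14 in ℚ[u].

u**5−10u**4+30u**3−15u**2−106u+280

Euclidean algorithm in ℚ[u]:
  u**4−12u**3+54u**2−123u+140 = (u−11)(u**3−u**2+u+14) + (42u**2−126u+294)
  u**3−u**2+u+14 = ((1/42)u+1/21)(42u**2−126u+294) + (0)
Last nonzero remainder: 42u**2−126u+294. Dividing through by 42 gives the monic gcd u**2−3u+7.
Then lcm(f, g) = f·g / gcd(f, g); expanding and making the result monic gives the answer.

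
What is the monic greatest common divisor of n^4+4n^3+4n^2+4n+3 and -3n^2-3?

By polynomial division,
  n^4+4n^3+4n^2+4n+3 = (-(1/3)n^2-(4/3)n-1)(-3n^2-3) + (0)
Last nonzero remainder: -3n^2-3. Dividing through by -3 gives the monic gcd n^2+1.

n^2+1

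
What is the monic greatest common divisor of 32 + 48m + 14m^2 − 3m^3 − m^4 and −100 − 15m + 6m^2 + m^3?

−4 + m

By polynomial division,
  −m^4 − 3m^3 + 14m^2 + 48m + 32 = (−m + 3)(m^3 + 6m^2 − 15m − 100) + (−19m^2 − 7m + 332)
  m^3 + 6m^2 − 15m − 100 = (−(1/19)m − 107/361)(−19m^2 − 7m + 332) + ((144/361)m − 576/361)
  −19m^2 − 7m + 332 = (−(6859/144)m − 29963/144)((144/361)m − 576/361) + (0)
Last nonzero remainder: (144/361)m − 576/361. Dividing through by 144/361 gives the monic gcd m − 4.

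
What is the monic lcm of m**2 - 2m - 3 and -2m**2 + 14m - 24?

Euclidean algorithm in ℚ[m]:
  m**2 - 2m - 3 = (-1/2)(-2m**2 + 14m - 24) + (5m - 15)
  -2m**2 + 14m - 24 = (-(2/5)m + 8/5)(5m - 15) + (0)
Last nonzero remainder: 5m - 15. Dividing through by 5 gives the monic gcd m - 3.
Then lcm(f, g) = f·g / gcd(f, g); expanding and making the result monic gives the answer.

m**3 - 6m**2 + 5m + 12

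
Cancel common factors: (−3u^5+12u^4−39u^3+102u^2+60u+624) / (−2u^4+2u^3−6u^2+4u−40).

Apply the Euclidean algorithm:
  −3u^5+12u^4−39u^3+102u^2+60u+624 = ((3/2)u−9/2)(−2u^4+2u^3−6u^2+4u−40) + (−21u^3+69u^2+138u+444)
  −2u^4+2u^3−6u^2+4u−40 = ((2/21)u+32/147)(−21u^3+69u^2+138u+444) + (−(1674/49)u^2−(3348/49)u−6696/49)
  −21u^3+69u^2+138u+444 = ((343/558)u−1813/558)(−(1674/49)u^2−(3348/49)u−6696/49) + (0)
Last nonzero remainder: −(1674/49)u^2−(3348/49)u−6696/49. Dividing through by −1674/49 gives the monic gcd u^2+2u+4.
Cancel u^2+2u+4 from numerator and denominator to get the reduced form.

(3u^3−18u^2+63u−156)/(2u^2−6u+10)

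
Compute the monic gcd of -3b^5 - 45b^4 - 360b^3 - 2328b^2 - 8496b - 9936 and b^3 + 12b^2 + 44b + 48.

b^2 + 8b + 12

Euclidean algorithm in ℚ[b]:
  -3b^5 - 45b^4 - 360b^3 - 2328b^2 - 8496b - 9936 = (-3b^2 - 9b - 120)(b^3 + 12b^2 + 44b + 48) + (-348b^2 - 2784b - 4176)
  b^3 + 12b^2 + 44b + 48 = (-(1/348)b - 1/87)(-348b^2 - 2784b - 4176) + (0)
Last nonzero remainder: -348b^2 - 2784b - 4176. Dividing through by -348 gives the monic gcd b^2 + 8b + 12.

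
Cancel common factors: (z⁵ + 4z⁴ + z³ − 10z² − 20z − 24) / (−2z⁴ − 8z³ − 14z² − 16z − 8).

(−z² − z + 6)/(2z + 2)

Apply the Euclidean algorithm:
  z⁵ + 4z⁴ + z³ − 10z² − 20z − 24 = (−(1/2)z)(−2z⁴ − 8z³ − 14z² − 16z − 8) + (−6z³ − 18z² − 24z − 24)
  −2z⁴ − 8z³ − 14z² − 16z − 8 = ((1/3)z + 1/3)(−6z³ − 18z² − 24z − 24) + (0)
Last nonzero remainder: −6z³ − 18z² − 24z − 24. Dividing through by −6 gives the monic gcd z³ + 3z² + 4z + 4.
Cancel z³ + 3z² + 4z + 4 from numerator and denominator to get the reduced form.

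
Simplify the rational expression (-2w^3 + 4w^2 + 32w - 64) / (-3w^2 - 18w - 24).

(2w^2 - 12w + 16)/(3w + 6)

Euclidean algorithm in ℚ[w]:
  -2w^3 + 4w^2 + 32w - 64 = ((2/3)w - 16/3)(-3w^2 - 18w - 24) + (-48w - 192)
  -3w^2 - 18w - 24 = ((1/16)w + 1/8)(-48w - 192) + (0)
Last nonzero remainder: -48w - 192. Dividing through by -48 gives the monic gcd w + 4.
Cancel w + 4 from numerator and denominator to get the reduced form.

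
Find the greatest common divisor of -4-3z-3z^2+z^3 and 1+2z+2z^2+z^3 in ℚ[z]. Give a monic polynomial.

1+z+z^2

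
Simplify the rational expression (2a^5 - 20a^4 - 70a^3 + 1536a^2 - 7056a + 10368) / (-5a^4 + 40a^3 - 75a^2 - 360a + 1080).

Repeated division with remainder:
  2a^5 - 20a^4 - 70a^3 + 1536a^2 - 7056a + 10368 = (-(2/5)a + 4/5)(-5a^4 + 40a^3 - 75a^2 - 360a + 1080) + (-132a^3 + 1452a^2 - 6336a + 9504)
  -5a^4 + 40a^3 - 75a^2 - 360a + 1080 = ((5/132)a + 5/44)(-132a^3 + 1452a^2 - 6336a + 9504) + (0)
Last nonzero remainder: -132a^3 + 1452a^2 - 6336a + 9504. Dividing through by -132 gives the monic gcd a^3 - 11a^2 + 48a - 72.
Cancel a^3 - 11a^2 + 48a - 72 from numerator and denominator to get the reduced form.

(-2a^2 - 2a + 144)/(5a + 15)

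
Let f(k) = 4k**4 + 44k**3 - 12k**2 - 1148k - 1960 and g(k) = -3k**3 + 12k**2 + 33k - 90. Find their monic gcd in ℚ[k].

By polynomial division,
  4k**4 + 44k**3 - 12k**2 - 1148k - 1960 = (-(4/3)k - 20)(-3k**3 + 12k**2 + 33k - 90) + (272k**2 - 608k - 3760)
  -3k**3 + 12k**2 + 33k - 90 = (-(3/272)k + 45/2312)(272k**2 - 608k - 3760) + ((972/289)k - 4860/289)
  272k**2 - 608k - 3760 = ((19652/243)k + 54332/243)((972/289)k - 4860/289) + (0)
Last nonzero remainder: (972/289)k - 4860/289. Dividing through by 972/289 gives the monic gcd k - 5.

k - 5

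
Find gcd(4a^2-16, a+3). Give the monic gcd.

1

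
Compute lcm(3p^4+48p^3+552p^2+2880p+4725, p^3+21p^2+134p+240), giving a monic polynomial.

Euclidean algorithm in ℚ[p]:
  3p^4+48p^3+552p^2+2880p+4725 = (3p-15)(p^3+21p^2+134p+240) + (465p^2+4170p+8325)
  p^3+21p^2+134p+240 = ((1/465)p+373/14415)(465p^2+4170p+8325) + ((7875/961)p+23625/961)
  465p^2+4170p+8325 = ((29791/525)p+35557/105)((7875/961)p+23625/961) + (0)
Last nonzero remainder: (7875/961)p+23625/961. Dividing through by 7875/961 gives the monic gcd p+3.
Then lcm(f, g) = f·g / gcd(f, g); expanding and making the result monic gives the answer.

p^6+34p^5+552p^4+5552p^3+33575p^2+105150p+126000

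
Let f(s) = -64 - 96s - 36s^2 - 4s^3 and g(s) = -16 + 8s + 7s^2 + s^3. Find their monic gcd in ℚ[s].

16 + 8s + s^2

Euclidean algorithm in ℚ[s]:
  -4s^3 - 36s^2 - 96s - 64 = (-4)(s^3 + 7s^2 + 8s - 16) + (-8s^2 - 64s - 128)
  s^3 + 7s^2 + 8s - 16 = (-(1/8)s + 1/8)(-8s^2 - 64s - 128) + (0)
Last nonzero remainder: -8s^2 - 64s - 128. Dividing through by -8 gives the monic gcd s^2 + 8s + 16.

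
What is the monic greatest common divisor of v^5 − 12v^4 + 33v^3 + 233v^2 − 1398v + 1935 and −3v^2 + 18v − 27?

Euclidean algorithm in ℚ[v]:
  v^5 − 12v^4 + 33v^3 + 233v^2 − 1398v + 1935 = (−(1/3)v^3 + 2v^2 + 4v − 215/3)(−3v^2 + 18v − 27) + (0)
Last nonzero remainder: −3v^2 + 18v − 27. Dividing through by −3 gives the monic gcd v^2 − 6v + 9.

v^2 − 6v + 9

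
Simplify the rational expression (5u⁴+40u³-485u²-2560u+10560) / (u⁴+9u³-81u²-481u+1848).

(5u-40)/(u-7)

Euclidean algorithm in ℚ[u]:
  5u⁴+40u³-485u²-2560u+10560 = (5)(u⁴+9u³-81u²-481u+1848) + (-5u³-80u²-155u+1320)
  u⁴+9u³-81u²-481u+1848 = (-(1/5)u+7/5)(-5u³-80u²-155u+1320) + (0)
Last nonzero remainder: -5u³-80u²-155u+1320. Dividing through by -5 gives the monic gcd u³+16u²+31u-264.
Cancel u³+16u²+31u-264 from numerator and denominator to get the reduced form.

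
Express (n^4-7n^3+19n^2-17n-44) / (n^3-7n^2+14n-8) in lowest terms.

Apply the Euclidean algorithm:
  n^4-7n^3+19n^2-17n-44 = (n)(n^3-7n^2+14n-8) + (5n^2-9n-44)
  n^3-7n^2+14n-8 = ((1/5)n-26/25)(5n^2-9n-44) + ((336/25)n-1344/25)
  5n^2-9n-44 = ((125/336)n+275/336)((336/25)n-1344/25) + (0)
Last nonzero remainder: (336/25)n-1344/25. Dividing through by 336/25 gives the monic gcd n-4.
Cancel n-4 from numerator and denominator to get the reduced form.

(n^3-3n^2+7n+11)/(n^2-3n+2)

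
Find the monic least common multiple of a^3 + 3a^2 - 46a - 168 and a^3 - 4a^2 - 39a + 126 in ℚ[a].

a^4 - 55a^2 - 30a + 504

Apply the Euclidean algorithm:
  a^3 + 3a^2 - 46a - 168 = (a^3 - 4a^2 - 39a + 126) + (7a^2 - 7a - 294)
  a^3 - 4a^2 - 39a + 126 = ((1/7)a - 3/7)(7a^2 - 7a - 294) + (0)
Last nonzero remainder: 7a^2 - 7a - 294. Dividing through by 7 gives the monic gcd a^2 - a - 42.
Then lcm(f, g) = f·g / gcd(f, g); expanding and making the result monic gives the answer.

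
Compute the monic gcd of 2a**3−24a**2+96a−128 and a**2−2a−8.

By polynomial division,
  2a**3−24a**2+96a−128 = (2a−20)(a**2−2a−8) + (72a−288)
  a**2−2a−8 = ((1/72)a+1/36)(72a−288) + (0)
Last nonzero remainder: 72a−288. Dividing through by 72 gives the monic gcd a−4.

a−4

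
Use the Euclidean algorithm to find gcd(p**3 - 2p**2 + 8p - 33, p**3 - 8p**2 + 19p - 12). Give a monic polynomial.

p - 3

Repeated division with remainder:
  p**3 - 2p**2 + 8p - 33 = (p**3 - 8p**2 + 19p - 12) + (6p**2 - 11p - 21)
  p**3 - 8p**2 + 19p - 12 = ((1/6)p - 37/36)(6p**2 - 11p - 21) + ((403/36)p - 403/12)
  6p**2 - 11p - 21 = ((216/403)p + 252/403)((403/36)p - 403/12) + (0)
Last nonzero remainder: (403/36)p - 403/12. Dividing through by 403/36 gives the monic gcd p - 3.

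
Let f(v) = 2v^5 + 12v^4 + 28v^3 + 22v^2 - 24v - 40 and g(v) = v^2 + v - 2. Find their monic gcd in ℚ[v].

Euclidean algorithm in ℚ[v]:
  2v^5 + 12v^4 + 28v^3 + 22v^2 - 24v - 40 = (2v^3 + 10v^2 + 22v + 20)(v^2 + v - 2) + (0)
The last nonzero remainder v^2 + v - 2 is already monic.

v^2 + v - 2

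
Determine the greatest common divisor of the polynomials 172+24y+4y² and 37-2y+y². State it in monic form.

1

Apply the Euclidean algorithm:
  4y²+24y+172 = (4)(y²-2y+37) + (32y+24)
  y²-2y+37 = ((1/32)y-11/128)(32y+24) + (625/16)
  32y+24 = ((512/625)y+384/625)(625/16) + (0)
The last nonzero remainder is the constant 625/16, so the polynomials are coprime and gcd = 1.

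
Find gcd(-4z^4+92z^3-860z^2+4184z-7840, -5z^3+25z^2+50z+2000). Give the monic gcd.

z-10

Apply the Euclidean algorithm:
  -4z^4+92z^3-860z^2+4184z-7840 = ((4/5)z-72/5)(-5z^3+25z^2+50z+2000) + (-540z^2+3304z+20960)
  -5z^3+25z^2+50z+2000 = ((1/108)z+151/14580)(-540z^2+3304z+20960) + (-(649876/3645)z+1299752/729)
  -540z^2+3304z+20960 = ((492075/162469)z+1909980/162469)(-(649876/3645)z+1299752/729) + (0)
Last nonzero remainder: -(649876/3645)z+1299752/729. Dividing through by -649876/3645 gives the monic gcd z-10.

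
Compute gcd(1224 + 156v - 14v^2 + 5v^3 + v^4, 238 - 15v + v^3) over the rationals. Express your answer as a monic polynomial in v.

By polynomial division,
  v^4 + 5v^3 - 14v^2 + 156v + 1224 = (v + 5)(v^3 - 15v + 238) + (v^2 - 7v + 34)
  v^3 - 15v + 238 = (v + 7)(v^2 - 7v + 34) + (0)
The last nonzero remainder v^2 - 7v + 34 is already monic.

34 - 7v + v^2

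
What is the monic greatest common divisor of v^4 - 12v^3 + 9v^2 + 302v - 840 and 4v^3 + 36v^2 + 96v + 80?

Repeated division with remainder:
  v^4 - 12v^3 + 9v^2 + 302v - 840 = ((1/4)v - 21/4)(4v^3 + 36v^2 + 96v + 80) + (174v^2 + 786v - 420)
  4v^3 + 36v^2 + 96v + 80 = ((2/87)v + 260/2523)(174v^2 + 786v - 420) + ((20736/841)v + 103680/841)
  174v^2 + 786v - 420 = ((24389/3456)v - 5887/1728)((20736/841)v + 103680/841) + (0)
Last nonzero remainder: (20736/841)v + 103680/841. Dividing through by 20736/841 gives the monic gcd v + 5.

v + 5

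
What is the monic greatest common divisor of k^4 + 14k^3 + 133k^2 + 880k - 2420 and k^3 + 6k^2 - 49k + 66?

k^2 + 9k - 22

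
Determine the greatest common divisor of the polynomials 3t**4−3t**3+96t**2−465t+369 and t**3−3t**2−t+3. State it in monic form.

t**2−4t+3

Euclidean algorithm in ℚ[t]:
  3t**4−3t**3+96t**2−465t+369 = (3t+6)(t**3−3t**2−t+3) + (117t**2−468t+351)
  t**3−3t**2−t+3 = ((1/117)t+1/117)(117t**2−468t+351) + (0)
Last nonzero remainder: 117t**2−468t+351. Dividing through by 117 gives the monic gcd t**2−4t+3.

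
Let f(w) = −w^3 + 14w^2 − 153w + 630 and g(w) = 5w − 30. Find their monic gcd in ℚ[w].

Repeated division with remainder:
  −w^3 + 14w^2 − 153w + 630 = (−(1/5)w^2 + (8/5)w − 21)(5w − 30) + (0)
Last nonzero remainder: 5w − 30. Dividing through by 5 gives the monic gcd w − 6.

w − 6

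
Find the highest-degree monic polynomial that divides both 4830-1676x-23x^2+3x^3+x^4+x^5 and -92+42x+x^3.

46+2x+x^2

Apply the Euclidean algorithm:
  x^5+x^4+3x^3-23x^2-1676x+4830 = (x^2+x-39)(x^3+42x-92) + (27x^2+54x+1242)
  x^3+42x-92 = ((1/27)x-2/27)(27x^2+54x+1242) + (0)
Last nonzero remainder: 27x^2+54x+1242. Dividing through by 27 gives the monic gcd x^2+2x+46.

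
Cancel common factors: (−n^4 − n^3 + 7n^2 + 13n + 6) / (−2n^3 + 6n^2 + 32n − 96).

(n^3 + 4n^2 + 5n + 2)/(2n^2 − 32)

Euclidean algorithm in ℚ[n]:
  −n^4 − n^3 + 7n^2 + 13n + 6 = ((1/2)n + 2)(−2n^3 + 6n^2 + 32n − 96) + (−21n^2 − 3n + 198)
  −2n^3 + 6n^2 + 32n − 96 = ((2/21)n − 44/147)(−21n^2 − 3n + 198) + ((600/49)n − 1800/49)
  −21n^2 − 3n + 198 = (−(343/200)n − 539/100)((600/49)n − 1800/49) + (0)
Last nonzero remainder: (600/49)n − 1800/49. Dividing through by 600/49 gives the monic gcd n − 3.
Cancel n − 3 from numerator and denominator to get the reduced form.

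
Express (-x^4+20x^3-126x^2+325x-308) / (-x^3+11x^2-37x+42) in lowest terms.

Repeated division with remainder:
  -x^4+20x^3-126x^2+325x-308 = (x-9)(-x^3+11x^2-37x+42) + (10x^2-50x+70)
  -x^3+11x^2-37x+42 = (-(1/10)x+3/5)(10x^2-50x+70) + (0)
Last nonzero remainder: 10x^2-50x+70. Dividing through by 10 gives the monic gcd x^2-5x+7.
Cancel x^2-5x+7 from numerator and denominator to get the reduced form.

(x^2-15x+44)/(x-6)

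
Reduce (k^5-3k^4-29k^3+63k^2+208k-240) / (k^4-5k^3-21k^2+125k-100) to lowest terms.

(k^2+7k+12)/(k+5)

By polynomial division,
  k^5-3k^4-29k^3+63k^2+208k-240 = (k+2)(k^4-5k^3-21k^2+125k-100) + (2k^3-20k^2+58k-40)
  k^4-5k^3-21k^2+125k-100 = ((1/2)k+5/2)(2k^3-20k^2+58k-40) + (0)
Last nonzero remainder: 2k^3-20k^2+58k-40. Dividing through by 2 gives the monic gcd k^3-10k^2+29k-20.
Cancel k^3-10k^2+29k-20 from numerator and denominator to get the reduced form.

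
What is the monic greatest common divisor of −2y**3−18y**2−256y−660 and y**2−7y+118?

Repeated division with remainder:
  −2y**3−18y**2−256y−660 = (−2y−32)(y**2−7y+118) + (−244y+3116)
  y**2−7y+118 = (−(1/244)y−88/3721)(−244y+3116) + (713286/3721)
  −244y+3116 = (−(453962/356643)y+5797318/356643)(713286/3721) + (0)
The last nonzero remainder is the constant 713286/3721, so the polynomials are coprime and gcd = 1.

1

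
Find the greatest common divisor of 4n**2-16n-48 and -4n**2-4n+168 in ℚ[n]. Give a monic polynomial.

Repeated division with remainder:
  4n**2-16n-48 = (-1)(-4n**2-4n+168) + (-20n+120)
  -4n**2-4n+168 = ((1/5)n+7/5)(-20n+120) + (0)
Last nonzero remainder: -20n+120. Dividing through by -20 gives the monic gcd n-6.

n-6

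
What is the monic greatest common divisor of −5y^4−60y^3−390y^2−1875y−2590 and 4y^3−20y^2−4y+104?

By polynomial division,
  −5y^4−60y^3−390y^2−1875y−2590 = (−(5/4)y−85/4)(4y^3−20y^2−4y+104) + (−820y^2−1830y−380)
  4y^3−20y^2−4y+104 = (−(1/205)y+593/16810)(−820y^2−1830y−380) + ((98679/1681)y+197358/1681)
  −820y^2−1830y−380 = (−(1378420/98679)y−319390/98679)((98679/1681)y+197358/1681) + (0)
Last nonzero remainder: (98679/1681)y+197358/1681. Dividing through by 98679/1681 gives the monic gcd y+2.

y+2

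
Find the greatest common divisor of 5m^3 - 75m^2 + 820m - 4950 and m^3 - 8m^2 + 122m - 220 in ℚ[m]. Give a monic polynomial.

m^2 - 6m + 110

Repeated division with remainder:
  5m^3 - 75m^2 + 820m - 4950 = (5)(m^3 - 8m^2 + 122m - 220) + (-35m^2 + 210m - 3850)
  m^3 - 8m^2 + 122m - 220 = (-(1/35)m + 2/35)(-35m^2 + 210m - 3850) + (0)
Last nonzero remainder: -35m^2 + 210m - 3850. Dividing through by -35 gives the monic gcd m^2 - 6m + 110.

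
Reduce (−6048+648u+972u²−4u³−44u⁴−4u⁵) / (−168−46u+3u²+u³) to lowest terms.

(−252+132u−4u²−4u³)/(−7+u)

By polynomial division,
  −4u⁵−44u⁴−4u³+972u²+648u−6048 = (−4u²−32u−92)(u³+3u²−46u−168) + (−896u²−8960u−21504)
  u³+3u²−46u−168 = (−(1/896)u+1/128)(−896u²−8960u−21504) + (0)
Last nonzero remainder: −896u²−8960u−21504. Dividing through by −896 gives the monic gcd u²+10u+24.
Cancel u²+10u+24 from numerator and denominator to get the reduced form.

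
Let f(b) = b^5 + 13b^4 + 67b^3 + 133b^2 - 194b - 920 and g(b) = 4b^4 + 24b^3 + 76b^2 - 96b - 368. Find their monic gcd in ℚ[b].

b^3 + 4b^2 + 11b - 46

Repeated division with remainder:
  b^5 + 13b^4 + 67b^3 + 133b^2 - 194b - 920 = ((1/4)b + 7/4)(4b^4 + 24b^3 + 76b^2 - 96b - 368) + (6b^3 + 24b^2 + 66b - 276)
  4b^4 + 24b^3 + 76b^2 - 96b - 368 = ((2/3)b + 4/3)(6b^3 + 24b^2 + 66b - 276) + (0)
Last nonzero remainder: 6b^3 + 24b^2 + 66b - 276. Dividing through by 6 gives the monic gcd b^3 + 4b^2 + 11b - 46.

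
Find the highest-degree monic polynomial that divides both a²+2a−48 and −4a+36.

1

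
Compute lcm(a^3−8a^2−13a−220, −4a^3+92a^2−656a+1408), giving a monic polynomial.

a^5−20a^4+115a^3−320a^2+2224a−7040

Repeated division with remainder:
  a^3−8a^2−13a−220 = (−1/4)(−4a^3+92a^2−656a+1408) + (15a^2−177a+132)
  −4a^3+92a^2−656a+1408 = (−(4/15)a+224/75)(15a^2−177a+132) + (−(2304/25)a+25344/25)
  15a^2−177a+132 = (−(125/768)a+25/192)(−(2304/25)a+25344/25) + (0)
Last nonzero remainder: −(2304/25)a+25344/25. Dividing through by −2304/25 gives the monic gcd a−11.
Then lcm(f, g) = f·g / gcd(f, g); expanding and making the result monic gives the answer.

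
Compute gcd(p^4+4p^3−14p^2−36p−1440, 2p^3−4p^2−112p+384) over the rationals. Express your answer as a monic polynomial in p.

p^2+2p−48

By polynomial division,
  p^4+4p^3−14p^2−36p−1440 = ((1/2)p+3)(2p^3−4p^2−112p+384) + (54p^2+108p−2592)
  2p^3−4p^2−112p+384 = ((1/27)p−4/27)(54p^2+108p−2592) + (0)
Last nonzero remainder: 54p^2+108p−2592. Dividing through by 54 gives the monic gcd p^2+2p−48.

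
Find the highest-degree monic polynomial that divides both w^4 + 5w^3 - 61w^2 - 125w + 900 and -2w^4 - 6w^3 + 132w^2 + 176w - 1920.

By polynomial division,
  w^4 + 5w^3 - 61w^2 - 125w + 900 = (-1/2)(-2w^4 - 6w^3 + 132w^2 + 176w - 1920) + (2w^3 + 5w^2 - 37w - 60)
  -2w^4 - 6w^3 + 132w^2 + 176w - 1920 = (-w - 1/2)(2w^3 + 5w^2 - 37w - 60) + ((195/2)w^2 + (195/2)w - 1950)
  2w^3 + 5w^2 - 37w - 60 = ((4/195)w + 2/65)((195/2)w^2 + (195/2)w - 1950) + (0)
Last nonzero remainder: (195/2)w^2 + (195/2)w - 1950. Dividing through by 195/2 gives the monic gcd w^2 + w - 20.

w^2 + w - 20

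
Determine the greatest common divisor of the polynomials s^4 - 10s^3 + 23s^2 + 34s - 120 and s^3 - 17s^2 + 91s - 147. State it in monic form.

s - 3

Apply the Euclidean algorithm:
  s^4 - 10s^3 + 23s^2 + 34s - 120 = (s + 7)(s^3 - 17s^2 + 91s - 147) + (51s^2 - 456s + 909)
  s^3 - 17s^2 + 91s - 147 = ((1/51)s - 137/867)(51s^2 - 456s + 909) + ((324/289)s - 972/289)
  51s^2 - 456s + 909 = ((4913/108)s - 29189/108)((324/289)s - 972/289) + (0)
Last nonzero remainder: (324/289)s - 972/289. Dividing through by 324/289 gives the monic gcd s - 3.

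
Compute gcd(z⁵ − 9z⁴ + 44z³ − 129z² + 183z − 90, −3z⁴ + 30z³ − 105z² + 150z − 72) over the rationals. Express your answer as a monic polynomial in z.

Apply the Euclidean algorithm:
  z⁵ − 9z⁴ + 44z³ − 129z² + 183z − 90 = (−(1/3)z − 1/3)(−3z⁴ + 30z³ − 105z² + 150z − 72) + (19z³ − 114z² + 209z − 114)
  −3z⁴ + 30z³ − 105z² + 150z − 72 = (−(3/19)z + 12/19)(19z³ − 114z² + 209z − 114) + (0)
Last nonzero remainder: 19z³ − 114z² + 209z − 114. Dividing through by 19 gives the monic gcd z³ − 6z² + 11z − 6.

z³ − 6z² + 11z − 6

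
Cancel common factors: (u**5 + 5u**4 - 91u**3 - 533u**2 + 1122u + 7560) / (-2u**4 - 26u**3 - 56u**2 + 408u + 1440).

(-u**2 + 2u + 63)/(2u + 12)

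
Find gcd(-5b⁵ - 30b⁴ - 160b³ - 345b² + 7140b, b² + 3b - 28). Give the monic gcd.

b² + 3b - 28

Euclidean algorithm in ℚ[b]:
  -5b⁵ - 30b⁴ - 160b³ - 345b² + 7140b = (-5b³ - 15b² - 255b)(b² + 3b - 28) + (0)
The last nonzero remainder b² + 3b - 28 is already monic.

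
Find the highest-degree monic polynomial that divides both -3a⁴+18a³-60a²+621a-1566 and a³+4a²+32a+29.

a²+3a+29

Apply the Euclidean algorithm:
  -3a⁴+18a³-60a²+621a-1566 = (-3a+30)(a³+4a²+32a+29) + (-84a²-252a-2436)
  a³+4a²+32a+29 = (-(1/84)a-1/84)(-84a²-252a-2436) + (0)
Last nonzero remainder: -84a²-252a-2436. Dividing through by -84 gives the monic gcd a²+3a+29.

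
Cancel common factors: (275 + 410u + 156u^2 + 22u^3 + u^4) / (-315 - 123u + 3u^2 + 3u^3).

Apply the Euclidean algorithm:
  u^4 + 22u^3 + 156u^2 + 410u + 275 = ((1/3)u + 7)(3u^3 + 3u^2 - 123u - 315) + (176u^2 + 1376u + 2480)
  3u^3 + 3u^2 - 123u - 315 = ((3/176)u - 225/1936)(176u^2 + 1376u + 2480) + (-(648/121)u - 3240/121)
  176u^2 + 1376u + 2480 = (-(2662/81)u - 7502/81)(-(648/121)u - 3240/121) + (0)
Last nonzero remainder: -(648/121)u - 3240/121. Dividing through by -648/121 gives the monic gcd u + 5.
Cancel u + 5 from numerator and denominator to get the reduced form.

(55 + 71u + 17u^2 + u^3)/(-63 - 12u + 3u^2)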